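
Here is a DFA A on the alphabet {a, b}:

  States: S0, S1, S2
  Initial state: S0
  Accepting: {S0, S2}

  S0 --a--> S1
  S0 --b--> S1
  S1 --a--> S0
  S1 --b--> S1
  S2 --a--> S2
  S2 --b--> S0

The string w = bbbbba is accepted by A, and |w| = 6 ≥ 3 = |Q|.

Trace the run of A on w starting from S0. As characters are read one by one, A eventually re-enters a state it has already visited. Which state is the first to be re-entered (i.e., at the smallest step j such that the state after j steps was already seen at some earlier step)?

S1

Run of A on w = b b b b b a:
  step 0: S0  (start)
  step 1: S1  (read b: S0→S1)
  step 2: S1  (read b: S1→S1)   ← first repeat (S1 seen earlier)
  step 3: S1  (read b: S1→S1)
  step 4: S1  (read b: S1→S1)
  step 5: S1  (read b: S1→S1)
  step 6: S0  (read a: S1→S0)

The earliest repeat is at step j = 2: A is in S1, which it already visited at step i = 1.
Pumping length from the standard proof: p = 3 (the number of states). The repeated state found above gives |xy| = j ≤ 3 and |y| = j − i ≥ 1.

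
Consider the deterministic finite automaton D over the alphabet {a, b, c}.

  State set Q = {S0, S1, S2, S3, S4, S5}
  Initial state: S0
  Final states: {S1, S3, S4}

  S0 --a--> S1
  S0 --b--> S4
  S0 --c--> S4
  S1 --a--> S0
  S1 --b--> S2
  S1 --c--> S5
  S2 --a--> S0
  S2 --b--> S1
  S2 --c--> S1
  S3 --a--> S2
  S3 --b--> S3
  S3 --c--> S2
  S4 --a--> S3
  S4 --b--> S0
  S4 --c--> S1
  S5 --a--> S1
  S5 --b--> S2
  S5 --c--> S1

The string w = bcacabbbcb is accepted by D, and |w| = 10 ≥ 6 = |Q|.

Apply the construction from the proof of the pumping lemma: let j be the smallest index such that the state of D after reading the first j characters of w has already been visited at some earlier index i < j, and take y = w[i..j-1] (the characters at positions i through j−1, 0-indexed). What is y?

Run of D on w = b c a c a b b b c b:
  step 0: S0  (start)
  step 1: S4  (read b: S0→S4)
  step 2: S1  (read c: S4→S1)
  step 3: S0  (read a: S1→S0)   ← first repeat (S0 seen earlier)
  step 4: S4  (read c: S0→S4)
  step 5: S3  (read a: S4→S3)
  step 6: S3  (read b: S3→S3)
  step 7: S3  (read b: S3→S3)
  step 8: S3  (read b: S3→S3)
  step 9: S2  (read c: S3→S2)
  step 10: S1  (read b: S2→S1)

So i = 0, j = 3, giving x = w[0:0] = ε, y = w[0:3] = bca, z = w[3:10] = cabbbcb.
Check: |xy| = 3 ≤ 6 and |y| = 3 ≥ 1. Reading y takes D from S0 back to S0, so every xyⁱz is accepted.

bca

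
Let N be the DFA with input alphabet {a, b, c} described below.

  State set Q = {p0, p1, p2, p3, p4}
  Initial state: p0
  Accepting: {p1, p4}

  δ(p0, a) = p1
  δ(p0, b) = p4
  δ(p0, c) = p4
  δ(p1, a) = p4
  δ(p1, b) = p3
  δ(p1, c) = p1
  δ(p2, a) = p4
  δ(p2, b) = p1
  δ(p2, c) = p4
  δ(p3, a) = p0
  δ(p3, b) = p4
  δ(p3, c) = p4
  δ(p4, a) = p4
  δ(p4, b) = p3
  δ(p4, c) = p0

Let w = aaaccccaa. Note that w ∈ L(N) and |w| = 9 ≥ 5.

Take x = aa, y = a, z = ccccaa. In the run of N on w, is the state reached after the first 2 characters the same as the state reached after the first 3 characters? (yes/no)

yes

State sequence: p0 -a-> p1 -a-> p4 -a-> p4

After x (step 2): p4. After xy (step 3): p4.
They match, so y = a drives N around a cycle from p4 back to itself; pumping y any number of times keeps N in p4 before reading z, and xyⁱz ∈ L(N) for every i ≥ 0.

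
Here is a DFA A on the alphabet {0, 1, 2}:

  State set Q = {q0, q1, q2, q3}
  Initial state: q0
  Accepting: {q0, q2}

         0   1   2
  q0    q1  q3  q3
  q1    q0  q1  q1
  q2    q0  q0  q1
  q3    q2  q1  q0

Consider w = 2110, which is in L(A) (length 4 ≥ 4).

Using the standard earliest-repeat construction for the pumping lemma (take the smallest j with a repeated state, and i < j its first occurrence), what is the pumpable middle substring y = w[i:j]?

1

Run of A on w = 2 1 1 0:
  step 0: q0  (start)
  step 1: q3  (read 2: q0→q3)
  step 2: q1  (read 1: q3→q1)
  step 3: q1  (read 1: q1→q1)   ← first repeat (q1 seen earlier)
  step 4: q0  (read 0: q1→q0)

So i = 2, j = 3, giving x = w[0:2] = 21, y = w[2:3] = 1, z = w[3:4] = 0.
Check: |xy| = 3 ≤ 4 and |y| = 1 ≥ 1. Reading y takes A from q1 back to q1, so every xyⁱz is accepted.
Pumping length from the standard proof: p = 4 (the number of states). The repeated state found above gives |xy| = j ≤ 4 and |y| = j − i ≥ 1.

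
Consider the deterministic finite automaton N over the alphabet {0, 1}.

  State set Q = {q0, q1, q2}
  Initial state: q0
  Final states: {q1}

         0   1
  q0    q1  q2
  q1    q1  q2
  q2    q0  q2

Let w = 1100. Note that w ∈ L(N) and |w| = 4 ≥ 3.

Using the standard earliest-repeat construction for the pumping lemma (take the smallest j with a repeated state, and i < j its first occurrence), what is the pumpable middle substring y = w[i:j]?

State sequence: q0 -1-> q2 -1-> q2 -0-> q0 -0-> q1
First repeat at step 2: q2 was already visited.

So i = 1, j = 2, giving x = w[0:1] = 1, y = w[1:2] = 1, z = w[2:4] = 00.
Check: |xy| = 2 ≤ 3 and |y| = 1 ≥ 1. Reading y takes N from q2 back to q2, so every xyⁱz is accepted.

1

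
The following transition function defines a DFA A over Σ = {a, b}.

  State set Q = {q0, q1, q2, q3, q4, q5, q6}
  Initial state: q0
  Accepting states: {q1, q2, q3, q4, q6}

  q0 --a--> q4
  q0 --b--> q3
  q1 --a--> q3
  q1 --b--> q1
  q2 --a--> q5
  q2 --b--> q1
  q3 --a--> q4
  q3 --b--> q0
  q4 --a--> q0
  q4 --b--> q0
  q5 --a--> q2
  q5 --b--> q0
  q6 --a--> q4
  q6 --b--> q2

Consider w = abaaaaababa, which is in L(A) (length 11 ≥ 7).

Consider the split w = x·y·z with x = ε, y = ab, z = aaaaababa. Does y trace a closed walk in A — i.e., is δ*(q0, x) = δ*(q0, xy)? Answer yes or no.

State sequence: q0 -a-> q4 -b-> q0

After x (step 0): q0. After xy (step 2): q0.
They match, so y = ab drives A around a cycle from q0 back to itself; pumping y any number of times keeps A in q0 before reading z, and xyⁱz ∈ L(A) for every i ≥ 0.

yes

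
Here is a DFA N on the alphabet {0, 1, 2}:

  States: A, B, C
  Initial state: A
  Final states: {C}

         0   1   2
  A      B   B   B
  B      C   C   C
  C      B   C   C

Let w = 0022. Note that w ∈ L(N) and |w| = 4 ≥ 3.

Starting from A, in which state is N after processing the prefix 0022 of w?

C

Run of N on the first 4 characters of w = 0 0 2 2:
  step 0: A  (start)
  step 1: B  (read 0: A→B)
  step 2: C  (read 0: B→C)
  step 3: C  (read 2: C→C)
  step 4: C  (read 2: C→C)

After reading 4 characters, N is in state C.
(This kind of state-tracing is the core of the pumping-lemma construction: with 3 states, pigeonhole forces a repeat within the first 3 steps.)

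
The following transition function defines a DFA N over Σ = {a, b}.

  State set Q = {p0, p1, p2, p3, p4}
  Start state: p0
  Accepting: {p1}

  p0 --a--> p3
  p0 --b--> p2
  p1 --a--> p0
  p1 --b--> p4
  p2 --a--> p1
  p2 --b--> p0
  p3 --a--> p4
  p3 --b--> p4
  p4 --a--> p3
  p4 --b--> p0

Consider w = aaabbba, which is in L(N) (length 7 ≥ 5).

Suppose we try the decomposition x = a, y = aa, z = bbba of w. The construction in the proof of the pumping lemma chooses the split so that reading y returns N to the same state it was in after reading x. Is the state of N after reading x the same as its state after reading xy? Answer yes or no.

Run of N on the first 3 characters of w = a a a:
  step 0: p0  (start)
  step 1: p3  (read a: p0→p3)
  step 2: p4  (read a: p3→p4)
  step 3: p3  (read a: p4→p3)

After x (step 1): p3. After xy (step 3): p3.
They match, so y = aa drives N around a cycle from p3 back to itself; pumping y any number of times keeps N in p3 before reading z, and xyⁱz ∈ L(N) for every i ≥ 0.

yes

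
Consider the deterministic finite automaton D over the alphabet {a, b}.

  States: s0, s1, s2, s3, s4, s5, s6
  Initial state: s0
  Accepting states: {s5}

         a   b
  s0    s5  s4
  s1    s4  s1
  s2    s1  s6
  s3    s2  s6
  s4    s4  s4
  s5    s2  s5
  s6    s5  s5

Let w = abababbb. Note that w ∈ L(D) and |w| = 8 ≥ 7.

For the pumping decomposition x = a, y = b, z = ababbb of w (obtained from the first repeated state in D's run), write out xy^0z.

aababbb

xy⁰z = xz = a·ababbb = aababbb.
Reading y = b takes D from s5 back to s5, so after x the machine is still in s5, and z then leads to the accepting state s5. Hence aababbb ∈ L(D).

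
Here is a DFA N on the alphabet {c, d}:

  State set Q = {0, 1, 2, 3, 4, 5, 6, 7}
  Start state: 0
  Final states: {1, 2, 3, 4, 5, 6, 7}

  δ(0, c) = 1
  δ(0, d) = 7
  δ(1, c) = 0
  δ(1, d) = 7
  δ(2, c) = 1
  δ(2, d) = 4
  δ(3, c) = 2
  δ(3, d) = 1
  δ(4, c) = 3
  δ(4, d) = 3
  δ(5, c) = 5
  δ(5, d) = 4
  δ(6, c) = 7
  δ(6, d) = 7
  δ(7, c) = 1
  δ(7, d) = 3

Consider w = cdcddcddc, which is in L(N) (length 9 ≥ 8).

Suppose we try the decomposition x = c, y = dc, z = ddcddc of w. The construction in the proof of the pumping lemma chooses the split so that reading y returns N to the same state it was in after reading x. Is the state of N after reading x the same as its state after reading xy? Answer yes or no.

Run of N on the first 3 characters of w = c d c:
  step 0: 0  (start)
  step 1: 1  (read c: 0→1)
  step 2: 7  (read d: 1→7)
  step 3: 1  (read c: 7→1)

After x (step 1): 1. After xy (step 3): 1.
They match, so y = dc drives N around a cycle from 1 back to itself; pumping y any number of times keeps N in 1 before reading z, and xyⁱz ∈ L(N) for every i ≥ 0.

yes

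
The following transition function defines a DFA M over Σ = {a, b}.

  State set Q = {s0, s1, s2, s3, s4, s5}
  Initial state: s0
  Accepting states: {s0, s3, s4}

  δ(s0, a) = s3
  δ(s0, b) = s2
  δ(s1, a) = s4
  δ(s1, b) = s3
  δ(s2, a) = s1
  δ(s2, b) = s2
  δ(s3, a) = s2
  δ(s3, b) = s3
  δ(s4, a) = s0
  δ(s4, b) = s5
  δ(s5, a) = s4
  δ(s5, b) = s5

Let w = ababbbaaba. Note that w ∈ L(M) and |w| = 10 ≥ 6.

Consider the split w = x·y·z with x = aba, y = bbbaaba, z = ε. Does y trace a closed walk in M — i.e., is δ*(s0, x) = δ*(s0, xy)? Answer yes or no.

no

State sequence: s0 -a-> s3 -b-> s3 -a-> s2 -b-> s2 -b-> s2 -b-> s2 -a-> s1 -a-> s4 -b-> s5 -a-> s4

After x (step 3): s2. After xy (step 10): s4.
They differ (s2 ≠ s4), so y is not a cycle from the state after x; this split is not the one the pumping-lemma construction produces, and pumping y need not keep the string in L(M).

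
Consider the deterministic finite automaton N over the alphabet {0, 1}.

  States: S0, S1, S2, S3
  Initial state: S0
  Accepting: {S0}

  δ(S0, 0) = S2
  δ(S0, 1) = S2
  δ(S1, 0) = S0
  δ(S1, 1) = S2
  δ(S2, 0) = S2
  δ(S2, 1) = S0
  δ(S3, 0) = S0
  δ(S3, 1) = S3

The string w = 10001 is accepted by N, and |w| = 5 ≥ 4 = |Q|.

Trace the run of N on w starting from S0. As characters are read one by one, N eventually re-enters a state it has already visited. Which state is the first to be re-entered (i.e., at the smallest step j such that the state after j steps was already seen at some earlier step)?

Run of N on w = 1 0 0 0 1:
  step 0: S0  (start)
  step 1: S2  (read 1: S0→S2)
  step 2: S2  (read 0: S2→S2)   ← first repeat (S2 seen earlier)
  step 3: S2  (read 0: S2→S2)
  step 4: S2  (read 0: S2→S2)
  step 5: S0  (read 1: S2→S0)

The earliest repeat is at step j = 2: N is in S2, which it already visited at step i = 1.
With |Q| = 4, pigeonhole forces a state repeat no later than step 4; the substring read between the first and second visits to that state can be pumped.

S2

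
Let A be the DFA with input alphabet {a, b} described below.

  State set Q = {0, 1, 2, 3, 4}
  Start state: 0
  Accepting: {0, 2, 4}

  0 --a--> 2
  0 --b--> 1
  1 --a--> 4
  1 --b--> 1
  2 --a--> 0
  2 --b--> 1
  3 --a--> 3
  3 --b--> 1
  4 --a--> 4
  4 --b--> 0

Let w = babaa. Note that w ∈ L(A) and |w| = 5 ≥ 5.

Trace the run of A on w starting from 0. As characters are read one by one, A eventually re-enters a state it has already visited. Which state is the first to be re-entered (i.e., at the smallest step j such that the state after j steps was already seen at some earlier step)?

State sequence: 0 -b-> 1 -a-> 4 -b-> 0 -a-> 2 -a-> 0
First repeat at step 3: 0 was already visited.

The earliest repeat is at step j = 3: A is in 0, which it already visited at step i = 0.
With |Q| = 5, pigeonhole forces a state repeat no later than step 5; the substring read between the first and second visits to that state can be pumped.

0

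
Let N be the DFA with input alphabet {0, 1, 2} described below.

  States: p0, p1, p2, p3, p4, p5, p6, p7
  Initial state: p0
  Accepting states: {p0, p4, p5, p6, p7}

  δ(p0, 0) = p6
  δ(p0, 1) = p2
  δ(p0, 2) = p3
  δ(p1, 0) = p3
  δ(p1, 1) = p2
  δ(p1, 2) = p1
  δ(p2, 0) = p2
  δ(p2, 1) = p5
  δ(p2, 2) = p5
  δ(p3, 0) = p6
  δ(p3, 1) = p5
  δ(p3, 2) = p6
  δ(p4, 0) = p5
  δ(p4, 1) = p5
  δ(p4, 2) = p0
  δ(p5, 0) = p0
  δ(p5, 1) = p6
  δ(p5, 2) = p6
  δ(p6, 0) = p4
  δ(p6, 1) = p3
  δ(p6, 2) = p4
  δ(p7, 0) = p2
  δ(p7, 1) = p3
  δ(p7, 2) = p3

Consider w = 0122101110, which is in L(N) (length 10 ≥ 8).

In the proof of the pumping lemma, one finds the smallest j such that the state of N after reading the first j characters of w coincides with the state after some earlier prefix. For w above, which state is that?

p6

State sequence: p0 -0-> p6 -1-> p3 -2-> p6 -2-> p4 -1-> p5 -0-> p0 -1-> p2 -1-> p5 -1-> p6 -0-> p4
First repeat at step 3: p6 was already visited.

The earliest repeat is at step j = 3: N is in p6, which it already visited at step i = 1.
Pumping length from the standard proof: p = 8 (the number of states). The repeated state found above gives |xy| = j ≤ 8 and |y| = j − i ≥ 1.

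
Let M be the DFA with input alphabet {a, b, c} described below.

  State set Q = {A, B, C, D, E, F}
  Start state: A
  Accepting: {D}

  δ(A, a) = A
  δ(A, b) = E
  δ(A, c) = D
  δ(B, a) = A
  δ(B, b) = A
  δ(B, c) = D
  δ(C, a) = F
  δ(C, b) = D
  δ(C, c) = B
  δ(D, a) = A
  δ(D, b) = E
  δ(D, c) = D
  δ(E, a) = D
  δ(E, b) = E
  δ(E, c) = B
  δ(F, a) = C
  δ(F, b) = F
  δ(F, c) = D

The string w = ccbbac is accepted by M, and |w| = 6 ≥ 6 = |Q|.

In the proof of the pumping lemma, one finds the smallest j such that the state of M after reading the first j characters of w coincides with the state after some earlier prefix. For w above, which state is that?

D

State sequence: A -c-> D -c-> D -b-> E -b-> E -a-> D -c-> D
First repeat at step 2: D was already visited.

The earliest repeat is at step j = 2: M is in D, which it already visited at step i = 1.
The DFA has 6 states, so the proof of the pumping lemma guarantees a repeated state among the first 6+1 visited; the segment between the two visits is the pumpable y.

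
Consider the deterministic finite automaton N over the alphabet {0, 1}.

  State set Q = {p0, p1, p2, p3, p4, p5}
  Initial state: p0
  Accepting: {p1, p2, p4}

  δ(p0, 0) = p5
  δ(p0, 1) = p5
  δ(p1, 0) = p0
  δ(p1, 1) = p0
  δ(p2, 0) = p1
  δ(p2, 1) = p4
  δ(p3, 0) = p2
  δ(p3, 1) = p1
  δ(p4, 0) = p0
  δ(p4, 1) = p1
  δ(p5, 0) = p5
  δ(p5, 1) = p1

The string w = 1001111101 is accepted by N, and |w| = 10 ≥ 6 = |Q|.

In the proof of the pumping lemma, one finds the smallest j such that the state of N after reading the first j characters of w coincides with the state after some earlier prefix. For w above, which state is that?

p5

State sequence: p0 -1-> p5 -0-> p5 -0-> p5 -1-> p1 -1-> p0 -1-> p5 -1-> p1 -1-> p0 -0-> p5 -1-> p1
First repeat at step 2: p5 was already visited.

The earliest repeat is at step j = 2: N is in p5, which it already visited at step i = 1.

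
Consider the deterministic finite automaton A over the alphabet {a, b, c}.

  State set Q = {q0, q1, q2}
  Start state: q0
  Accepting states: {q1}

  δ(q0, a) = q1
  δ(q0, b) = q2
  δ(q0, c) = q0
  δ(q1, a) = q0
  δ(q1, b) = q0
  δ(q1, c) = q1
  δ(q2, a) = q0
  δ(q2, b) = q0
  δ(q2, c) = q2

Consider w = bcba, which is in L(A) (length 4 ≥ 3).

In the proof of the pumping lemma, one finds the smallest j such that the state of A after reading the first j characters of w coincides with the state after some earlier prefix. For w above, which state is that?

q2

Run of A on w = b c b a:
  step 0: q0  (start)
  step 1: q2  (read b: q0→q2)
  step 2: q2  (read c: q2→q2)   ← first repeat (q2 seen earlier)
  step 3: q0  (read b: q2→q0)
  step 4: q1  (read a: q0→q1)

The earliest repeat is at step j = 2: A is in q2, which it already visited at step i = 1.
Since A has 3 states, any run of length ≥ 3 visits 3+1 states, so by pigeonhole some state repeats within the first 3 steps — that repeat gives the pumpable loop.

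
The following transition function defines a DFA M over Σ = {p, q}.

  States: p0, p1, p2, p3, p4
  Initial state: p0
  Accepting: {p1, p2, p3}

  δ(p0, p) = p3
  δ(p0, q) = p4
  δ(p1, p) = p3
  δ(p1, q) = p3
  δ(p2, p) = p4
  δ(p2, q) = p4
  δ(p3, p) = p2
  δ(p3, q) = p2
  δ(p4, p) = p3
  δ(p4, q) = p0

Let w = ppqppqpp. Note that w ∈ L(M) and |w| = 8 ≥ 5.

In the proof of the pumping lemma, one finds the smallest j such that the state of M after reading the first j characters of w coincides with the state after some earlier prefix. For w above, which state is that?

p3

State sequence: p0 -p-> p3 -p-> p2 -q-> p4 -p-> p3 -p-> p2 -q-> p4 -p-> p3 -p-> p2
First repeat at step 4: p3 was already visited.

The earliest repeat is at step j = 4: M is in p3, which it already visited at step i = 1.
The DFA has 5 states, so the proof of the pumping lemma guarantees a repeated state among the first 5+1 visited; the segment between the two visits is the pumpable y.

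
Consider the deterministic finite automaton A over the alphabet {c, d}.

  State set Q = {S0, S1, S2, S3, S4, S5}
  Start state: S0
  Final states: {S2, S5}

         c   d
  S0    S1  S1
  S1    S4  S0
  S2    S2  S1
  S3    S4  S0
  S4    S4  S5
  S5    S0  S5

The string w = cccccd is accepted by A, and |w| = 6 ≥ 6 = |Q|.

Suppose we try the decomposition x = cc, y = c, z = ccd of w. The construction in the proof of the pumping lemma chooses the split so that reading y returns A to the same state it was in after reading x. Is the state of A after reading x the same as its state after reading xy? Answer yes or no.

Run of A on the first 3 characters of w = c c c:
  step 0: S0  (start)
  step 1: S1  (read c: S0→S1)
  step 2: S4  (read c: S1→S4)
  step 3: S4  (read c: S4→S4)

After x (step 2): S4. After xy (step 3): S4.
They match, so y = c drives A around a cycle from S4 back to itself; pumping y any number of times keeps A in S4 before reading z, and xyⁱz ∈ L(A) for every i ≥ 0.

yes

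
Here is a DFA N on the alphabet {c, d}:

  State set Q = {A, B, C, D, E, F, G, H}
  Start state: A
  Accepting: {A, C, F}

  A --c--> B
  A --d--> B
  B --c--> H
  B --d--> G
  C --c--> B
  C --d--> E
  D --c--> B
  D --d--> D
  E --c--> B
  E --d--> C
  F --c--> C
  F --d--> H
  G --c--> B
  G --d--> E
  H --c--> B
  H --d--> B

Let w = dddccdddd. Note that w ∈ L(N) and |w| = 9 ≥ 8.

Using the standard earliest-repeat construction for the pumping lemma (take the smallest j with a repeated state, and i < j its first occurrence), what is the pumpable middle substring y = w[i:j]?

ddc

Run of N on w = d d d c c d d d d:
  step 0: A  (start)
  step 1: B  (read d: A→B)
  step 2: G  (read d: B→G)
  step 3: E  (read d: G→E)
  step 4: B  (read c: E→B)   ← first repeat (B seen earlier)
  step 5: H  (read c: B→H)
  step 6: B  (read d: H→B)
  step 7: G  (read d: B→G)
  step 8: E  (read d: G→E)
  step 9: C  (read d: E→C)

So i = 1, j = 4, giving x = w[0:1] = d, y = w[1:4] = ddc, z = w[4:9] = cdddd.
Check: |xy| = 4 ≤ 8 and |y| = 3 ≥ 1. Reading y takes N from B back to B, so every xyⁱz is accepted.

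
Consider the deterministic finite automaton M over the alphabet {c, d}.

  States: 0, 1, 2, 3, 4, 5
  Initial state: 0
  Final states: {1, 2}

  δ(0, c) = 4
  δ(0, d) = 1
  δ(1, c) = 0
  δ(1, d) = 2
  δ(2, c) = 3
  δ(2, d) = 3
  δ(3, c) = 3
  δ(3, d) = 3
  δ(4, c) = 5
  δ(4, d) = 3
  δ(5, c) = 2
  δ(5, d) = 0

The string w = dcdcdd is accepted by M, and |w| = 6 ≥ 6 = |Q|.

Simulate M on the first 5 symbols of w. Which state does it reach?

Run of M on the first 5 characters of w = d c d c d:
  step 0: 0  (start)
  step 1: 1  (read d: 0→1)
  step 2: 0  (read c: 1→0)
  step 3: 1  (read d: 0→1)
  step 4: 0  (read c: 1→0)
  step 5: 1  (read d: 0→1)

After reading 5 characters, M is in state 1.
(This kind of state-tracing is the core of the pumping-lemma construction: with 6 states, pigeonhole forces a repeat within the first 6 steps.)

1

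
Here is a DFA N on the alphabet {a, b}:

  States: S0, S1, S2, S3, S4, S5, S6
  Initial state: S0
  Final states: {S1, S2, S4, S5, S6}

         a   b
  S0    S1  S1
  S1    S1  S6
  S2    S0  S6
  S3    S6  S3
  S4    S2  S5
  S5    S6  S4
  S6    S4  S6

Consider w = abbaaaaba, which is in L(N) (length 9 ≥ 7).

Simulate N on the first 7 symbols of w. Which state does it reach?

State sequence: S0 -a-> S1 -b-> S6 -b-> S6 -a-> S4 -a-> S2 -a-> S0 -a-> S1

After reading 7 characters, N is in state S1.
(This kind of state-tracing is the core of the pumping-lemma construction: with 7 states, pigeonhole forces a repeat within the first 7 steps.)

S1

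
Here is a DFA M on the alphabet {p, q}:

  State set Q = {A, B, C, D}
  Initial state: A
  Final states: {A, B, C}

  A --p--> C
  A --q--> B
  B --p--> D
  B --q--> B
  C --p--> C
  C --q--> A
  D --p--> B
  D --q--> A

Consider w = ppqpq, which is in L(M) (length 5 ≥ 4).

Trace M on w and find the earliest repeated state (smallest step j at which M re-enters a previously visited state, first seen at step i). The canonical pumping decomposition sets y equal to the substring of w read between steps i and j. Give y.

State sequence: A -p-> C -p-> C -q-> A -p-> C -q-> A
First repeat at step 2: C was already visited.

So i = 1, j = 2, giving x = w[0:1] = p, y = w[1:2] = p, z = w[2:5] = qpq.
Check: |xy| = 2 ≤ 4 and |y| = 1 ≥ 1. Reading y takes M from C back to C, so every xyⁱz is accepted.

p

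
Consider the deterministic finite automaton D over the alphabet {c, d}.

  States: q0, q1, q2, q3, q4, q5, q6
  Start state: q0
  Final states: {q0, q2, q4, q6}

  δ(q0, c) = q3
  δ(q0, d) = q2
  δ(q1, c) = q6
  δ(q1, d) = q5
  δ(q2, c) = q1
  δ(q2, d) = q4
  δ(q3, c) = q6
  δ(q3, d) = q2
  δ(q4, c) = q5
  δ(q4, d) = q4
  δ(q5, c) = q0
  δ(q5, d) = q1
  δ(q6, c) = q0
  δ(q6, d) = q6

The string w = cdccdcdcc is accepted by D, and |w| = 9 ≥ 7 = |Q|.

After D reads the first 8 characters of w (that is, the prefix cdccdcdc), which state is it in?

Run of D on the first 8 characters of w = c d c c d c d c:
  step 0: q0  (start)
  step 1: q3  (read c: q0→q3)
  step 2: q2  (read d: q3→q2)
  step 3: q1  (read c: q2→q1)
  step 4: q6  (read c: q1→q6)
  step 5: q6  (read d: q6→q6)
  step 6: q0  (read c: q6→q0)
  step 7: q2  (read d: q0→q2)
  step 8: q1  (read c: q2→q1)

After reading 8 characters, D is in state q1.
(This kind of state-tracing is the core of the pumping-lemma construction: with 7 states, pigeonhole forces a repeat within the first 7 steps.)

q1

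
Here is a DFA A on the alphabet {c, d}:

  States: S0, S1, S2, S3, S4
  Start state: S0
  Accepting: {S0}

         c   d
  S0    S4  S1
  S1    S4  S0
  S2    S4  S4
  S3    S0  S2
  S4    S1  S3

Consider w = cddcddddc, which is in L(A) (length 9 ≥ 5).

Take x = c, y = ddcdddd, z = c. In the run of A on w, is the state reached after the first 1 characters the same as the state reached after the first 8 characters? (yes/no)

State sequence: S0 -c-> S4 -d-> S3 -d-> S2 -c-> S4 -d-> S3 -d-> S2 -d-> S4 -d-> S3

After x (step 1): S4. After xy (step 8): S3.
They differ (S4 ≠ S3), so y is not a cycle from the state after x; this split is not the one the pumping-lemma construction produces, and pumping y need not keep the string in L(A).

no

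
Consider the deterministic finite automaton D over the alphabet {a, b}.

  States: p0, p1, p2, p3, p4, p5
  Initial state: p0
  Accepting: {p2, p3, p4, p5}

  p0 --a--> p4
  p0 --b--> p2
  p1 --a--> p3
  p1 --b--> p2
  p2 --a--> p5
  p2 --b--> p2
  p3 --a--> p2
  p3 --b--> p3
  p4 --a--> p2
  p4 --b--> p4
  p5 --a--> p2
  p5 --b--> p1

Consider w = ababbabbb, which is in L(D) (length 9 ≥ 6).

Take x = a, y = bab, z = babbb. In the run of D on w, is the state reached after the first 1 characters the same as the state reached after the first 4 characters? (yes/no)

no

Run of D on the first 4 characters of w = a b a b:
  step 0: p0  (start)
  step 1: p4  (read a: p0→p4)
  step 2: p4  (read b: p4→p4)
  step 3: p2  (read a: p4→p2)
  step 4: p2  (read b: p2→p2)

After x (step 1): p4. After xy (step 4): p2.
They differ (p4 ≠ p2), so y is not a cycle from the state after x; this split is not the one the pumping-lemma construction produces, and pumping y need not keep the string in L(D).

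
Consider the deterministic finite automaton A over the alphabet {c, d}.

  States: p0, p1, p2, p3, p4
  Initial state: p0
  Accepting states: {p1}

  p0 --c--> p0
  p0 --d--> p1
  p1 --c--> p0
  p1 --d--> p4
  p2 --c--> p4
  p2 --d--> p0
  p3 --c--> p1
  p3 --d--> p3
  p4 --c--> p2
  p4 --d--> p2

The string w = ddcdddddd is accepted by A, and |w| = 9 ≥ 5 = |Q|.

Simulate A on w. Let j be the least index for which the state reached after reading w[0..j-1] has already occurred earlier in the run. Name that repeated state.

p0

State sequence: p0 -d-> p1 -d-> p4 -c-> p2 -d-> p0 -d-> p1 -d-> p4 -d-> p2 -d-> p0 -d-> p1
First repeat at step 4: p0 was already visited.

The earliest repeat is at step j = 4: A is in p0, which it already visited at step i = 0.
Pumping length from the standard proof: p = 5 (the number of states). The repeated state found above gives |xy| = j ≤ 5 and |y| = j − i ≥ 1.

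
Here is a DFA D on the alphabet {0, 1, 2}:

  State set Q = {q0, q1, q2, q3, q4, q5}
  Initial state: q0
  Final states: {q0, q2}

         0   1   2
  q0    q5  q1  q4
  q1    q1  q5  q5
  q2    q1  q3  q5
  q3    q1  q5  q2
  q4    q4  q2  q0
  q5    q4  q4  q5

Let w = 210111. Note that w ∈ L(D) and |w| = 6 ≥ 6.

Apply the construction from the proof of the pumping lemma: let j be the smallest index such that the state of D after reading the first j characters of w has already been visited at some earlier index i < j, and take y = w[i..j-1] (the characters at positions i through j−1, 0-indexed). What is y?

1011

Run of D on w = 2 1 0 1 1 1:
  step 0: q0  (start)
  step 1: q4  (read 2: q0→q4)
  step 2: q2  (read 1: q4→q2)
  step 3: q1  (read 0: q2→q1)
  step 4: q5  (read 1: q1→q5)
  step 5: q4  (read 1: q5→q4)   ← first repeat (q4 seen earlier)
  step 6: q2  (read 1: q4→q2)

So i = 1, j = 5, giving x = w[0:1] = 2, y = w[1:5] = 1011, z = w[5:6] = 1.
Check: |xy| = 5 ≤ 6 and |y| = 4 ≥ 1. Reading y takes D from q4 back to q4, so every xyⁱz is accepted.
With |Q| = 6, pigeonhole forces a state repeat no later than step 6; the substring read between the first and second visits to that state can be pumped.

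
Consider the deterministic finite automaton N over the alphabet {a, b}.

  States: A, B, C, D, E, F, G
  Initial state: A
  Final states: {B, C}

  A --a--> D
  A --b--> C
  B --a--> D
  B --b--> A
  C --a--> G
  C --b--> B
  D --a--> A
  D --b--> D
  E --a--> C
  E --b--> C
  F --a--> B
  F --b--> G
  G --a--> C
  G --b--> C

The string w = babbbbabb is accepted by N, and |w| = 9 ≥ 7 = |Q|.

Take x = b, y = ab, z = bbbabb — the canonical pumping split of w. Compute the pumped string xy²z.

xy^2z = b·ab·ab·bbbabb = bababbbbabb.
Reading y = ab takes N from C back to C, so after x·y·y the machine is still in C, and z then leads to the accepting state B. Hence bababbbbabb ∈ L(N).

bababbbbabb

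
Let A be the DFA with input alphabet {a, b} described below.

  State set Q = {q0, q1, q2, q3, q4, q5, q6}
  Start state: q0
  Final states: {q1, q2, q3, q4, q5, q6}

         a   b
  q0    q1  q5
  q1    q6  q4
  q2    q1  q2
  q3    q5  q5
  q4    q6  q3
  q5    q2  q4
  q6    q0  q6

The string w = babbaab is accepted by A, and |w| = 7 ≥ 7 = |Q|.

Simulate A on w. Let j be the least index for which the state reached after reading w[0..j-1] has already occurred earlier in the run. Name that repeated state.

Run of A on w = b a b b a a b:
  step 0: q0  (start)
  step 1: q5  (read b: q0→q5)
  step 2: q2  (read a: q5→q2)
  step 3: q2  (read b: q2→q2)   ← first repeat (q2 seen earlier)
  step 4: q2  (read b: q2→q2)
  step 5: q1  (read a: q2→q1)
  step 6: q6  (read a: q1→q6)
  step 7: q6  (read b: q6→q6)

The earliest repeat is at step j = 3: A is in q2, which it already visited at step i = 2.
With |Q| = 7, pigeonhole forces a state repeat no later than step 7; the substring read between the first and second visits to that state can be pumped.

q2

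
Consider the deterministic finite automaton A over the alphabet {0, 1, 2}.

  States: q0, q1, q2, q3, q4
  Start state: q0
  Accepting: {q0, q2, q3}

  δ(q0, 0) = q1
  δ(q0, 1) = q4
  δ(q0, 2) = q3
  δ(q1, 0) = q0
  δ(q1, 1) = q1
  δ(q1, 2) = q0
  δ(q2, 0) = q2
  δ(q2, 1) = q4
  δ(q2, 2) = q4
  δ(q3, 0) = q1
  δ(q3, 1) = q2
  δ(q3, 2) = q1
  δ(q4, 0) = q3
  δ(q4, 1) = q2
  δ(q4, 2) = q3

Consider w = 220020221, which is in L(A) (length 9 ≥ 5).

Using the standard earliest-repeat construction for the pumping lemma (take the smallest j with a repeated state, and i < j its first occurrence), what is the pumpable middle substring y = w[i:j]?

220

State sequence: q0 -2-> q3 -2-> q1 -0-> q0 -0-> q1 -2-> q0 -0-> q1 -2-> q0 -2-> q3 -1-> q2
First repeat at step 3: q0 was already visited.

So i = 0, j = 3, giving x = w[0:0] = ε, y = w[0:3] = 220, z = w[3:9] = 020221.
Check: |xy| = 3 ≤ 5 and |y| = 3 ≥ 1. Reading y takes A from q0 back to q0, so every xyⁱz is accepted.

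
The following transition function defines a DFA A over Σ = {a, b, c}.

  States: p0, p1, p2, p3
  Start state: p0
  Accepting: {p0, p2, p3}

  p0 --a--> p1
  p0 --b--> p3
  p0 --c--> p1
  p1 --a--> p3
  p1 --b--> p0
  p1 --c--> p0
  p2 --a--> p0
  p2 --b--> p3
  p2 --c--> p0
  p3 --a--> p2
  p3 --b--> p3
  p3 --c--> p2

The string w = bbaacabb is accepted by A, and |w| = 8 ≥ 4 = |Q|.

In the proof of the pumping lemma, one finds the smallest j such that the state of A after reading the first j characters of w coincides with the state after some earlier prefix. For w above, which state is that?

p3

Run of A on w = b b a a c a b b:
  step 0: p0  (start)
  step 1: p3  (read b: p0→p3)
  step 2: p3  (read b: p3→p3)   ← first repeat (p3 seen earlier)
  step 3: p2  (read a: p3→p2)
  step 4: p0  (read a: p2→p0)
  step 5: p1  (read c: p0→p1)
  step 6: p3  (read a: p1→p3)
  step 7: p3  (read b: p3→p3)
  step 8: p3  (read b: p3→p3)

The earliest repeat is at step j = 2: A is in p3, which it already visited at step i = 1.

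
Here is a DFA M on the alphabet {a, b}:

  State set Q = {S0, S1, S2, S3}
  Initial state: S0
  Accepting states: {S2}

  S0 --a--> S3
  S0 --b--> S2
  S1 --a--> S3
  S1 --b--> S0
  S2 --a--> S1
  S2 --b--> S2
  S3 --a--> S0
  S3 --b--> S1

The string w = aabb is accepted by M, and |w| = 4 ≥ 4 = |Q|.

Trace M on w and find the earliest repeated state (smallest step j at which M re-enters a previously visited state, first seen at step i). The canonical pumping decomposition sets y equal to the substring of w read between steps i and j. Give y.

aa

Run of M on w = a a b b:
  step 0: S0  (start)
  step 1: S3  (read a: S0→S3)
  step 2: S0  (read a: S3→S0)   ← first repeat (S0 seen earlier)
  step 3: S2  (read b: S0→S2)
  step 4: S2  (read b: S2→S2)

So i = 0, j = 2, giving x = w[0:0] = ε, y = w[0:2] = aa, z = w[2:4] = bb.
Check: |xy| = 2 ≤ 4 and |y| = 2 ≥ 1. Reading y takes M from S0 back to S0, so every xyⁱz is accepted.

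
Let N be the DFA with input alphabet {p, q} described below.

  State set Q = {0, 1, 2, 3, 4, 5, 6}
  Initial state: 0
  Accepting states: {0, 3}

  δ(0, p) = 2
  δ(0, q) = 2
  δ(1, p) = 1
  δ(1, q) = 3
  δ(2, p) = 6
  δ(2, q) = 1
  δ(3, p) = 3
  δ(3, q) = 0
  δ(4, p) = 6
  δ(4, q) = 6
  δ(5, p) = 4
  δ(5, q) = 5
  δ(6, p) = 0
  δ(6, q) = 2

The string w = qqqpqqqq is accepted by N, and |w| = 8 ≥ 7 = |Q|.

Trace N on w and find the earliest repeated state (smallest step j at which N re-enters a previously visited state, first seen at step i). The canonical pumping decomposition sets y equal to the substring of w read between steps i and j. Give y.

p

State sequence: 0 -q-> 2 -q-> 1 -q-> 3 -p-> 3 -q-> 0 -q-> 2 -q-> 1 -q-> 3
First repeat at step 4: 3 was already visited.

So i = 3, j = 4, giving x = w[0:3] = qqq, y = w[3:4] = p, z = w[4:8] = qqqq.
Check: |xy| = 4 ≤ 7 and |y| = 1 ≥ 1. Reading y takes N from 3 back to 3, so every xyⁱz is accepted.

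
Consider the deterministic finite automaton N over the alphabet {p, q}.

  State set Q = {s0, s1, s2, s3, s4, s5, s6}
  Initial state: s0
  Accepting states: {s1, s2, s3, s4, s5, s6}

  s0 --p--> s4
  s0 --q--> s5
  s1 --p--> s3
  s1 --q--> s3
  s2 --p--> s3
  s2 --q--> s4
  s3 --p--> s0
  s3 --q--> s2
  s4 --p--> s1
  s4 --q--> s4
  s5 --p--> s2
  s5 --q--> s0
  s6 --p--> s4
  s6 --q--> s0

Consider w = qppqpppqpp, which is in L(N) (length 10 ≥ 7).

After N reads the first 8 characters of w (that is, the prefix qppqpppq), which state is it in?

Run of N on the first 8 characters of w = q p p q p p p q:
  step 0: s0  (start)
  step 1: s5  (read q: s0→s5)
  step 2: s2  (read p: s5→s2)
  step 3: s3  (read p: s2→s3)
  step 4: s2  (read q: s3→s2)
  step 5: s3  (read p: s2→s3)
  step 6: s0  (read p: s3→s0)
  step 7: s4  (read p: s0→s4)
  step 8: s4  (read q: s4→s4)

After reading 8 characters, N is in state s4.

s4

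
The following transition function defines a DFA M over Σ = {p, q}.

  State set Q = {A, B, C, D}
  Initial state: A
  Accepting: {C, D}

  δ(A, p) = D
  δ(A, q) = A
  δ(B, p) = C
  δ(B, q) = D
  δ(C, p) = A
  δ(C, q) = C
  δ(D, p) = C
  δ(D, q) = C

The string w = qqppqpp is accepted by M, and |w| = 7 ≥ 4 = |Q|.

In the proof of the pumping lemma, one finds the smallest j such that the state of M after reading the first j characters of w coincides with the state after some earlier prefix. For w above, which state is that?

A

Run of M on w = q q p p q p p:
  step 0: A  (start)
  step 1: A  (read q: A→A)   ← first repeat (A seen earlier)
  step 2: A  (read q: A→A)
  step 3: D  (read p: A→D)
  step 4: C  (read p: D→C)
  step 5: C  (read q: C→C)
  step 6: A  (read p: C→A)
  step 7: D  (read p: A→D)

The earliest repeat is at step j = 1: M is in A, which it already visited at step i = 0.
With |Q| = 4, pigeonhole forces a state repeat no later than step 4; the substring read between the first and second visits to that state can be pumped.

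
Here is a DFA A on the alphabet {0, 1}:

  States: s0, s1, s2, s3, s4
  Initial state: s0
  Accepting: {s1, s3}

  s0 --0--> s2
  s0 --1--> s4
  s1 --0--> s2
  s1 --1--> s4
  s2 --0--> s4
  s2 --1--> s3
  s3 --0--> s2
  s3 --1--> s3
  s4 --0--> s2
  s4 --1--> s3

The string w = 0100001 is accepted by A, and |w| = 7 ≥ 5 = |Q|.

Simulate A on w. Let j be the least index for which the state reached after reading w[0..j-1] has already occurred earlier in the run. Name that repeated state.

s2

Run of A on w = 0 1 0 0 0 0 1:
  step 0: s0  (start)
  step 1: s2  (read 0: s0→s2)
  step 2: s3  (read 1: s2→s3)
  step 3: s2  (read 0: s3→s2)   ← first repeat (s2 seen earlier)
  step 4: s4  (read 0: s2→s4)
  step 5: s2  (read 0: s4→s2)
  step 6: s4  (read 0: s2→s4)
  step 7: s3  (read 1: s4→s3)

The earliest repeat is at step j = 3: A is in s2, which it already visited at step i = 1.
Pumping length from the standard proof: p = 5 (the number of states). The repeated state found above gives |xy| = j ≤ 5 and |y| = j − i ≥ 1.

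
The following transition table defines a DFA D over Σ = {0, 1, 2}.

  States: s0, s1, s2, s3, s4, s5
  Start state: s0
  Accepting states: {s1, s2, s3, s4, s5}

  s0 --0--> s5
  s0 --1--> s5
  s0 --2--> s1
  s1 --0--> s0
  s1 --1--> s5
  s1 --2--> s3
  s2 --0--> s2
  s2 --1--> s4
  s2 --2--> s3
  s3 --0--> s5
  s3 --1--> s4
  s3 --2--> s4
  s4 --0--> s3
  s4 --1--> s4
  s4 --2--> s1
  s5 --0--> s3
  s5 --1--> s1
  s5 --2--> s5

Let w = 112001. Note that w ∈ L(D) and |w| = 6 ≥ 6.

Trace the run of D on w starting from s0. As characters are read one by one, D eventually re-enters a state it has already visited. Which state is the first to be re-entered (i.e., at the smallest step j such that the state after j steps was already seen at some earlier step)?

s5

Run of D on w = 1 1 2 0 0 1:
  step 0: s0  (start)
  step 1: s5  (read 1: s0→s5)
  step 2: s1  (read 1: s5→s1)
  step 3: s3  (read 2: s1→s3)
  step 4: s5  (read 0: s3→s5)   ← first repeat (s5 seen earlier)
  step 5: s3  (read 0: s5→s3)
  step 6: s4  (read 1: s3→s4)

The earliest repeat is at step j = 4: D is in s5, which it already visited at step i = 1.
The DFA has 6 states, so the proof of the pumping lemma guarantees a repeated state among the first 6+1 visited; the segment between the two visits is the pumpable y.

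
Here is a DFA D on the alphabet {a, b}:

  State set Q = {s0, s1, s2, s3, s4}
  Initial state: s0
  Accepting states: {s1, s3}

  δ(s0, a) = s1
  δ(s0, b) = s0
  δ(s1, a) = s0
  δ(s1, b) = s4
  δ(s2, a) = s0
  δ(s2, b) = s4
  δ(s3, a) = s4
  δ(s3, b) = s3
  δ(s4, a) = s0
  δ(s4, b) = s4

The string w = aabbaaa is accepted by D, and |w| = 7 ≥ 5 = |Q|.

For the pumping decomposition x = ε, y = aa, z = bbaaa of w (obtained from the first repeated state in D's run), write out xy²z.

xy^2z = ε·aa·aa·bbaaa = aaaabbaaa.
Reading y = aa takes D from s0 back to s0, so after x·y·y the machine is still in s0, and z then leads to the accepting state s1. Hence aaaabbaaa ∈ L(D).

aaaabbaaa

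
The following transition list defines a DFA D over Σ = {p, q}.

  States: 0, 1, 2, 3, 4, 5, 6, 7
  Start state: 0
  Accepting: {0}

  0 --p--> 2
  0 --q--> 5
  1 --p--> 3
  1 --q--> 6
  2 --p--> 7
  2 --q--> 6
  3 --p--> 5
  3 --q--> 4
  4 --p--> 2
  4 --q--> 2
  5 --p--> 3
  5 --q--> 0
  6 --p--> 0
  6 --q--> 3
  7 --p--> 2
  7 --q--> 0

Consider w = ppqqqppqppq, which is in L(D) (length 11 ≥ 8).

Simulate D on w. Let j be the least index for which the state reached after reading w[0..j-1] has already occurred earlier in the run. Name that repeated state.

Run of D on w = p p q q q p p q p p q:
  step 0: 0  (start)
  step 1: 2  (read p: 0→2)
  step 2: 7  (read p: 2→7)
  step 3: 0  (read q: 7→0)   ← first repeat (0 seen earlier)
  step 4: 5  (read q: 0→5)
  step 5: 0  (read q: 5→0)
  step 6: 2  (read p: 0→2)
  step 7: 7  (read p: 2→7)
  step 8: 0  (read q: 7→0)
  step 9: 2  (read p: 0→2)
  step 10: 7  (read p: 2→7)
  step 11: 0  (read q: 7→0)

The earliest repeat is at step j = 3: D is in 0, which it already visited at step i = 0.

0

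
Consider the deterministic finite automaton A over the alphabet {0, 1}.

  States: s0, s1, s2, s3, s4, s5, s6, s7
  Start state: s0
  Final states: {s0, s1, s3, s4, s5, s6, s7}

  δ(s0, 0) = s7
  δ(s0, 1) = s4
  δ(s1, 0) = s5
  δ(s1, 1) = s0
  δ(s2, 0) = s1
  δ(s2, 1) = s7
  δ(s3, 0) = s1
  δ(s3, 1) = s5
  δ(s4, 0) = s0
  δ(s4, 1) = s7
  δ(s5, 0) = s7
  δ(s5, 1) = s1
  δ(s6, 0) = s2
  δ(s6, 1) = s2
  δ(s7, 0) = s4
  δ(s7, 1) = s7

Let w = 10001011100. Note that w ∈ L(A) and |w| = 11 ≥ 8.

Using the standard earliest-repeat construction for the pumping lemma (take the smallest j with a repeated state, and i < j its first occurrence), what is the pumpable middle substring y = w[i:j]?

10

Run of A on w = 1 0 0 0 1 0 1 1 1 0 0:
  step 0: s0  (start)
  step 1: s4  (read 1: s0→s4)
  step 2: s0  (read 0: s4→s0)   ← first repeat (s0 seen earlier)
  step 3: s7  (read 0: s0→s7)
  step 4: s4  (read 0: s7→s4)
  step 5: s7  (read 1: s4→s7)
  step 6: s4  (read 0: s7→s4)
  step 7: s7  (read 1: s4→s7)
  step 8: s7  (read 1: s7→s7)
  step 9: s7  (read 1: s7→s7)
  step 10: s4  (read 0: s7→s4)
  step 11: s0  (read 0: s4→s0)

So i = 0, j = 2, giving x = w[0:0] = ε, y = w[0:2] = 10, z = w[2:11] = 001011100.
Check: |xy| = 2 ≤ 8 and |y| = 2 ≥ 1. Reading y takes A from s0 back to s0, so every xyⁱz is accepted.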